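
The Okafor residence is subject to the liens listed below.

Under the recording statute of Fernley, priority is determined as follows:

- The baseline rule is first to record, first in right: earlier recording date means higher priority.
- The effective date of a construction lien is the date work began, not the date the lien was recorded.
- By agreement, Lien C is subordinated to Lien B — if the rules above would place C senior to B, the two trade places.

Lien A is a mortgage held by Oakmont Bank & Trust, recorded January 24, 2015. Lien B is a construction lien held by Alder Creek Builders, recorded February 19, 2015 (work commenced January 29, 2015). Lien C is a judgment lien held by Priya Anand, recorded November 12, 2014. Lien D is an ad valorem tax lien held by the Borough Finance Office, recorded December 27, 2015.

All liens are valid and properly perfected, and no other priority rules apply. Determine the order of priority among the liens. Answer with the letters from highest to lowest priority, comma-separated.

B, A, C, D

Effective dates: B is treated as recorded January 29, 2015, the work-commencement date.
By effective date: C (November 12, 2014), A (January 24, 2015), B (January 29, 2015), D (December 27, 2015).
The subordination applies — C was senior to B — so C and B swap.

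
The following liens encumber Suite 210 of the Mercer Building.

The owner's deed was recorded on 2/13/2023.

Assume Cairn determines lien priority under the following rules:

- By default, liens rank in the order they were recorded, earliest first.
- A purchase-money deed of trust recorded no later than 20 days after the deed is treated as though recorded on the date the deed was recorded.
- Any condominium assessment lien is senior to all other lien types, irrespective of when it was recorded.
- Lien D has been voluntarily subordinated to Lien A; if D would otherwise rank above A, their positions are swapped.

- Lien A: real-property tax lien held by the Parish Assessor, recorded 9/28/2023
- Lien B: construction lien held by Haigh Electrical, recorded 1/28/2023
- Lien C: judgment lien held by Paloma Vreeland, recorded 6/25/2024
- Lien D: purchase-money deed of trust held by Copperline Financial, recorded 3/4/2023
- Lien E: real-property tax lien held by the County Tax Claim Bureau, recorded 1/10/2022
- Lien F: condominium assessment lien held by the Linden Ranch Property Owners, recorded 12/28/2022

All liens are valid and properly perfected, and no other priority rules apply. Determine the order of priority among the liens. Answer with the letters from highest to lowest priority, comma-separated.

First, effective dates: D's effective date is the deed date, 2/13/2023.
F is a condominium assessment lien and takes priority over every other lien.
The other liens, earliest effective date first: E (1/10/2022), B (1/28/2023), D (2/13/2023), A (9/28/2023), C (6/25/2024).
D is senior to A before the subordination, so the two trade places.

F, E, B, A, D, C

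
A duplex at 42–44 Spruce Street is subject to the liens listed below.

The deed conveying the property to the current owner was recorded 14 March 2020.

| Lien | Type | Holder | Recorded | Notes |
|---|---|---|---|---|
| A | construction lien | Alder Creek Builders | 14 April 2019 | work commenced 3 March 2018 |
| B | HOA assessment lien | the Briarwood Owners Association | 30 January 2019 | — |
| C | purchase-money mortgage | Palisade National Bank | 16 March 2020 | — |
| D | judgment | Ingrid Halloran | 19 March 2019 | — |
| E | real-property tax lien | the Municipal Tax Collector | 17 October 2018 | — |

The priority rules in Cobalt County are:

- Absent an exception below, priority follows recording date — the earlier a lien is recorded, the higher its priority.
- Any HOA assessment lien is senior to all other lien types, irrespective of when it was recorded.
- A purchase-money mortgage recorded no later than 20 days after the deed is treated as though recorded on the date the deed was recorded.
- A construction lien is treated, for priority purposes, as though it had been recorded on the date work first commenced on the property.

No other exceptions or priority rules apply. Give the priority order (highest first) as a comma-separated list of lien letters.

Effective dates: A is treated as recorded 3 March 2018, the work-commencement date; C's effective date is the deed date, 14 March 2020.
As an HOA assessment lien, B is senior to every other lien.
Remaining liens by effective date: A (3 March 2018), E (17 October 2018), D (19 March 2019), C (14 March 2020).

B, A, E, D, C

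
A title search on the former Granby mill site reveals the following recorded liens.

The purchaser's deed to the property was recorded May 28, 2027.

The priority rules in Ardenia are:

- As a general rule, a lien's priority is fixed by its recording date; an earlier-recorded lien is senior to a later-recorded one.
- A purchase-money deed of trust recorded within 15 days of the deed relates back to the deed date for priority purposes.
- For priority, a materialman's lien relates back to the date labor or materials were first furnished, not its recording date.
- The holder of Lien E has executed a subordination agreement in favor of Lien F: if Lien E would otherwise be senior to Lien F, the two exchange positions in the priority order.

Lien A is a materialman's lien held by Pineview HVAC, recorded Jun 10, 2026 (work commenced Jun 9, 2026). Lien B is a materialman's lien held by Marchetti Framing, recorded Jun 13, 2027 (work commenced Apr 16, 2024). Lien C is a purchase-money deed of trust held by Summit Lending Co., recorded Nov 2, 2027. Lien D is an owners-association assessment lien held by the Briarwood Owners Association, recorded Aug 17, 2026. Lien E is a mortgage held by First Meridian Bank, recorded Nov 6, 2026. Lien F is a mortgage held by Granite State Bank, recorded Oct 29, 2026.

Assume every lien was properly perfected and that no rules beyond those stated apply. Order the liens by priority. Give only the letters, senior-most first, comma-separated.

B, A, D, F, E, C

Effective dates: A relates back to Jun 9, 2026 (work commenced); B's effective date is Apr 16, 2024, when work began; C was recorded 158 days after the deed — beyond 15 days — so no relation-back applies.
Ordering by effective date: B (Apr 16, 2024), A (Jun 9, 2026), D (Aug 17, 2026), F (Oct 29, 2026), E (Nov 6, 2026), C (Nov 2, 2027).
E already ranks below F; the subordination has no effect.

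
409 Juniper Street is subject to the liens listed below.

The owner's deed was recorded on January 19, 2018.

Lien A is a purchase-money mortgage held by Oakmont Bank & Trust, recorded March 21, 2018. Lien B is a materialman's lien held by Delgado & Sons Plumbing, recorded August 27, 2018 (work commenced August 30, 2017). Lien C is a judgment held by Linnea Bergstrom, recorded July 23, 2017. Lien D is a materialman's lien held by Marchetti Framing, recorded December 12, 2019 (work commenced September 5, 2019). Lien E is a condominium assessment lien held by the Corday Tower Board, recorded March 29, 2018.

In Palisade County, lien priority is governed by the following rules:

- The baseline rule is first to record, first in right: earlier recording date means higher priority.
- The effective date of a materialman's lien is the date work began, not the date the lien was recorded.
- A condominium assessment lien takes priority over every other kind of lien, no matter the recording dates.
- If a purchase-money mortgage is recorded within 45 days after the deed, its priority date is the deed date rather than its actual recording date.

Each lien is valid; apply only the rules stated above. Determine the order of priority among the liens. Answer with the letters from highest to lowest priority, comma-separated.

E, C, B, A, D

First, effective dates: A missed the 45-day window (61 days after the deed), so its recording date stands; B's effective date is August 30, 2017, when work began; D's effective date is September 5, 2019, when work began.
E is a condominium assessment lien, so it outranks all other liens regardless of date.
The other liens, earliest effective date first: C (July 23, 2017), B (August 30, 2017), A (March 21, 2018), D (September 5, 2019).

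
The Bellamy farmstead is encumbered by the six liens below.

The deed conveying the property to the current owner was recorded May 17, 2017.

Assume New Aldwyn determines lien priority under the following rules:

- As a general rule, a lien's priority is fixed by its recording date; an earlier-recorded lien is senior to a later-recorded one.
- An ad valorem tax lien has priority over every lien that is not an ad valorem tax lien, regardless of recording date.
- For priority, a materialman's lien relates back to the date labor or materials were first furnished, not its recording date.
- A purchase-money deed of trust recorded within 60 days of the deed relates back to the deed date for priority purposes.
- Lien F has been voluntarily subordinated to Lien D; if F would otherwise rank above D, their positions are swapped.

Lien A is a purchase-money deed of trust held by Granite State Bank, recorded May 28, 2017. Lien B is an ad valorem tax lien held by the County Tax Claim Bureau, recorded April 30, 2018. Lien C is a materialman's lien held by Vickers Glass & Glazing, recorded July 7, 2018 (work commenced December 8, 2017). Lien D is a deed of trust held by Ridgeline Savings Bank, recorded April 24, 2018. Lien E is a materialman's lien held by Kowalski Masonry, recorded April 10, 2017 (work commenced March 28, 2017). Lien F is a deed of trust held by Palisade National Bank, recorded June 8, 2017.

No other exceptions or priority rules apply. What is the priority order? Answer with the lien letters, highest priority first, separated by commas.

B, E, A, D, C, F

First, effective dates: A relates back to the deed date May 17, 2017; C relates back to December 8, 2017 (work commenced); E relates back to March 28, 2017 (work commenced).
As an ad valorem tax lien, B is senior to every other lien.
The other liens, earliest effective date first: E (March 28, 2017), A (May 17, 2017), F (June 8, 2017), C (December 8, 2017), D (April 24, 2018).
F is senior to D before the subordination, so the two trade places.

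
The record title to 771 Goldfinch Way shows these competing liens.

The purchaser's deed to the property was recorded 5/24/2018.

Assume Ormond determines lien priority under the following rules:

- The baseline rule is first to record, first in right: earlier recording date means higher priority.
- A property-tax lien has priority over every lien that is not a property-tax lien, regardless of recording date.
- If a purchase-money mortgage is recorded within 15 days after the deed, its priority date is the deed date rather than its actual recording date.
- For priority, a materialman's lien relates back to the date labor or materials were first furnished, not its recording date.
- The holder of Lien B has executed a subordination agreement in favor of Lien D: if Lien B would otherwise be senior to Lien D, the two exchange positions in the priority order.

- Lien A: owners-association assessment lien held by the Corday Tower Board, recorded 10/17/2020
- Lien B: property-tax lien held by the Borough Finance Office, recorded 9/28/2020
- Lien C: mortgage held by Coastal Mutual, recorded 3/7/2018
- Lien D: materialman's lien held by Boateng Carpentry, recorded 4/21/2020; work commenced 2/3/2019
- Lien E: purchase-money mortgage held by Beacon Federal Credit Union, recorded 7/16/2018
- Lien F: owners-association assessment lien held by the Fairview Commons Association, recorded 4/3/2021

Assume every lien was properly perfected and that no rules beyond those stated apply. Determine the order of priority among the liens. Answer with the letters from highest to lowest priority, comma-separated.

D, C, E, B, A, F

Adjusting effective dates: D is treated as recorded 2/3/2019, the work-commencement date; E missed the 15-day window (53 days after the deed), so its recording date stands.
B is a property-tax lien and takes priority over every other lien.
Ordering the rest by effective date: C (3/7/2018), E (7/16/2018), D (2/3/2019), A (10/17/2020), F (4/3/2021).
The subordination applies — B was senior to D — so B and D swap.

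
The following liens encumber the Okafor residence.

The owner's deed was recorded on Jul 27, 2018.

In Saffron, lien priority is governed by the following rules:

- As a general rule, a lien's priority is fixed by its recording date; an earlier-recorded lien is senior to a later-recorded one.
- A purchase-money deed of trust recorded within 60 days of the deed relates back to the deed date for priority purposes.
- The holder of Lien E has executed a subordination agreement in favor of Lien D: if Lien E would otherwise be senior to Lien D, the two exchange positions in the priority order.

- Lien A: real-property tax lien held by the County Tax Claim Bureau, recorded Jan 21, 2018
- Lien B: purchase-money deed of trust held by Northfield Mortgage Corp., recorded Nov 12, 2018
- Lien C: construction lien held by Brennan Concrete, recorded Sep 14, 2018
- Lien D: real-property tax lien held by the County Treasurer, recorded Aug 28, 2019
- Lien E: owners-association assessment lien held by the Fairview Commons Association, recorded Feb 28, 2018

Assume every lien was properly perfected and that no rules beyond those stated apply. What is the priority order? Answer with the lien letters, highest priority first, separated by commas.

A, D, C, B, E

Effective dates: B was recorded 108 days after the deed, outside the 60-day window, so it keeps its recording date.
Sorted by effective date: A (Jan 21, 2018), E (Feb 28, 2018), C (Sep 14, 2018), B (Nov 12, 2018), D (Aug 28, 2019).
The subordination applies — E was senior to D — so E and D swap.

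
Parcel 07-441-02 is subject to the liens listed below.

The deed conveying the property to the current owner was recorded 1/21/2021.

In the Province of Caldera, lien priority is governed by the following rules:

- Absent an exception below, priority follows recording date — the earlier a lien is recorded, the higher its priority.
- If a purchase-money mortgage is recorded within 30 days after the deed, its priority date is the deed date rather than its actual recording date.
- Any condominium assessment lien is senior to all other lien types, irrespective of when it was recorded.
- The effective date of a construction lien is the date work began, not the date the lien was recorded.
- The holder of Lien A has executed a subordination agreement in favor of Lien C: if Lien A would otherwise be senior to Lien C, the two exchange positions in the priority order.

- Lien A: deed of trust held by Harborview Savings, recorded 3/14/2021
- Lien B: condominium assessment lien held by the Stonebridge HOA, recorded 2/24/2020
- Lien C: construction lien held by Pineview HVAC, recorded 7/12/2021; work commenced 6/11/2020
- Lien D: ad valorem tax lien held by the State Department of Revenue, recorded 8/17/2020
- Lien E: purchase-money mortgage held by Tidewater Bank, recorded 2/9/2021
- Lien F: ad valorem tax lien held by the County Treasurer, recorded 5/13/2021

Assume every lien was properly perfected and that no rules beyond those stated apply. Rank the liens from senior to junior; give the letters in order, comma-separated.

Effective dates after the stated exceptions: C's effective date is 6/11/2020, when work began; E's effective date is the deed date, 1/21/2021.
B is a condominium assessment lien and takes priority over every other lien.
Remaining liens by effective date: C (6/11/2020), D (8/17/2020), E (1/21/2021), A (3/14/2021), F (5/13/2021).
A already ranks below C; the subordination has no effect.

B, C, D, E, A, F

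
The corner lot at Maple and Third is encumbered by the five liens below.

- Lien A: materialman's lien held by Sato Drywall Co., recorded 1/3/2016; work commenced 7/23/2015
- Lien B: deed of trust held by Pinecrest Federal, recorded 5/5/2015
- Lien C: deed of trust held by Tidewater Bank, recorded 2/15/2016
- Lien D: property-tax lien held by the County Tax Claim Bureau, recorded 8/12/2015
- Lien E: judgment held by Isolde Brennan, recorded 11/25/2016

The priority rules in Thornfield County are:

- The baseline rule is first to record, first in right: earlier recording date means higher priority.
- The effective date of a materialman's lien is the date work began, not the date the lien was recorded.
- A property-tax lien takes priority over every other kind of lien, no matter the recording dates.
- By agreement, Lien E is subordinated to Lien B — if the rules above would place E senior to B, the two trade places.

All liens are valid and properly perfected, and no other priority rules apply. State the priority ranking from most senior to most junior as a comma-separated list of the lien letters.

First, effective dates: A's effective date is 7/23/2015, when work began.
D, as a property-tax lien, has superpriority and ranks first.
Remaining liens by effective date: B (5/5/2015), A (7/23/2015), C (2/15/2016), E (11/25/2016).
E already ranks below B; the subordination has no effect.

D, B, A, C, E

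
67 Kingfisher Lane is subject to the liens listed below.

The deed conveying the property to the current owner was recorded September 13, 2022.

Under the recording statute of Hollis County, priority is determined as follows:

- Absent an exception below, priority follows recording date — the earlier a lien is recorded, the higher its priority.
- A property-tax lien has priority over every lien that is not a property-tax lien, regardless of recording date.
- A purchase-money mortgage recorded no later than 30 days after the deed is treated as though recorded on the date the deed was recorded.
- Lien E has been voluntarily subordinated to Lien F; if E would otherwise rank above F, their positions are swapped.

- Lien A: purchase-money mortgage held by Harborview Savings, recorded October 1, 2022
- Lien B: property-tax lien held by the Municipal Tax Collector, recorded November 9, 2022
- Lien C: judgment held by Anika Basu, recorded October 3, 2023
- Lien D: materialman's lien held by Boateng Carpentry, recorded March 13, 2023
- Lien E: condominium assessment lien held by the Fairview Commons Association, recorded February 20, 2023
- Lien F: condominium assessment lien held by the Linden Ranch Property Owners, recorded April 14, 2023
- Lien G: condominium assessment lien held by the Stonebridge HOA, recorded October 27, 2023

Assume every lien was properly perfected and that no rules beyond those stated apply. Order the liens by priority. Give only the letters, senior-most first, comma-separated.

First, effective dates: A relates back to the deed date September 13, 2022.
As a property-tax lien, B is senior to every other lien.
Remaining liens by effective date: A (September 13, 2022), E (February 20, 2023), D (March 13, 2023), F (April 14, 2023), C (October 3, 2023), G (October 27, 2023).
E is senior to F before the subordination, so the two trade places.

B, A, F, D, E, C, G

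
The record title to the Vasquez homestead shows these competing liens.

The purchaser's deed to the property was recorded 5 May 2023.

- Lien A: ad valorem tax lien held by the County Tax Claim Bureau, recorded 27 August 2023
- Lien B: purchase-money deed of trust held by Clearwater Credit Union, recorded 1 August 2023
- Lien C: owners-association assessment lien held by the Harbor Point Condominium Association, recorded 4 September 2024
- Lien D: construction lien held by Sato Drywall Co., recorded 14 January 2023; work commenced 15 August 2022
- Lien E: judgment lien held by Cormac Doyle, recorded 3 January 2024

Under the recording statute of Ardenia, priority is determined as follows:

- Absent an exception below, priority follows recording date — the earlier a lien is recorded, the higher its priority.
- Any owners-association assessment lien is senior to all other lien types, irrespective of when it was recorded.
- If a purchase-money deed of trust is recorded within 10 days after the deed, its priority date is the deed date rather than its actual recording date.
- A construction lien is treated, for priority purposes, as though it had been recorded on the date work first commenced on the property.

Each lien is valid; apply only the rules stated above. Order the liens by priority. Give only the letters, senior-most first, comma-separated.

C, D, B, A, E

Effective dates: B was recorded 88 days after the deed — beyond 10 days — so no relation-back applies; D is treated as recorded 15 August 2022, the work-commencement date.
As an owners-association assessment lien, C is senior to every other lien.
Remaining liens by effective date: D (15 August 2022), B (1 August 2023), A (27 August 2023), E (3 January 2024).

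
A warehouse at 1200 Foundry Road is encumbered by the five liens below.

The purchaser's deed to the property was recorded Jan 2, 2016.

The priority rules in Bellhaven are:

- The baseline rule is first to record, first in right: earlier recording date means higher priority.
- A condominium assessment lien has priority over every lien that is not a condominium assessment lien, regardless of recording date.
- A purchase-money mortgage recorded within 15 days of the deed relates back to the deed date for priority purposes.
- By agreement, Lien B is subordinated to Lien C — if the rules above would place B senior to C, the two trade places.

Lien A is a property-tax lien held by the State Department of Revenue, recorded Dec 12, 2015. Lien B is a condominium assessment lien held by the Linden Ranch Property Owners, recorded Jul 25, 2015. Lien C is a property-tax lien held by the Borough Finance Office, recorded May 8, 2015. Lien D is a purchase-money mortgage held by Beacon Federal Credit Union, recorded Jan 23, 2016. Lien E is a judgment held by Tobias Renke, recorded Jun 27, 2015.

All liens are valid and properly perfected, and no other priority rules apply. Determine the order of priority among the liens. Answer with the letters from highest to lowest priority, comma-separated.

Effective dates after the stated exceptions: D was recorded 21 days after the deed, outside the 15-day window, so it keeps its recording date.
B is a condominium assessment lien, so it outranks all other liens regardless of date.
Ordering the rest by effective date: C (May 8, 2015), E (Jun 27, 2015), A (Dec 12, 2015), D (Jan 23, 2016).
B is senior to C before the subordination, so the two trade places.

C, B, E, A, D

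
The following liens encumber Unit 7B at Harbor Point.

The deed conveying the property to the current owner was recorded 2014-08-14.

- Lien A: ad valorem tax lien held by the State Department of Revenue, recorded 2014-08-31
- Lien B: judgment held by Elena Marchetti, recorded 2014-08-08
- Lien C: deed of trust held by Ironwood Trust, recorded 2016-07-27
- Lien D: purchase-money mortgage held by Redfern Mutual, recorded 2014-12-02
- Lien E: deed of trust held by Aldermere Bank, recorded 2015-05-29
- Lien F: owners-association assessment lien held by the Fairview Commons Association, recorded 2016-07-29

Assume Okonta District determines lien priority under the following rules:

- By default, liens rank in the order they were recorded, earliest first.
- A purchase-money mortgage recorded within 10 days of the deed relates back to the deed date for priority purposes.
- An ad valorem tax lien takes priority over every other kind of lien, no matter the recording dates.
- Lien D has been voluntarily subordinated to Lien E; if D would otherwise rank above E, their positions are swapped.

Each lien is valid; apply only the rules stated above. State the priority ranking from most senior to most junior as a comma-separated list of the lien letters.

A, B, E, D, C, F

Adjusting effective dates: D was recorded 110 days after the deed — beyond 10 days — so no relation-back applies.
As an ad valorem tax lien, A is senior to every other lien.
The other liens, earliest effective date first: B (2014-08-08), D (2014-12-02), E (2015-05-29), C (2016-07-27), F (2016-07-29).
Because D would otherwise rank above E, the subordination swaps them.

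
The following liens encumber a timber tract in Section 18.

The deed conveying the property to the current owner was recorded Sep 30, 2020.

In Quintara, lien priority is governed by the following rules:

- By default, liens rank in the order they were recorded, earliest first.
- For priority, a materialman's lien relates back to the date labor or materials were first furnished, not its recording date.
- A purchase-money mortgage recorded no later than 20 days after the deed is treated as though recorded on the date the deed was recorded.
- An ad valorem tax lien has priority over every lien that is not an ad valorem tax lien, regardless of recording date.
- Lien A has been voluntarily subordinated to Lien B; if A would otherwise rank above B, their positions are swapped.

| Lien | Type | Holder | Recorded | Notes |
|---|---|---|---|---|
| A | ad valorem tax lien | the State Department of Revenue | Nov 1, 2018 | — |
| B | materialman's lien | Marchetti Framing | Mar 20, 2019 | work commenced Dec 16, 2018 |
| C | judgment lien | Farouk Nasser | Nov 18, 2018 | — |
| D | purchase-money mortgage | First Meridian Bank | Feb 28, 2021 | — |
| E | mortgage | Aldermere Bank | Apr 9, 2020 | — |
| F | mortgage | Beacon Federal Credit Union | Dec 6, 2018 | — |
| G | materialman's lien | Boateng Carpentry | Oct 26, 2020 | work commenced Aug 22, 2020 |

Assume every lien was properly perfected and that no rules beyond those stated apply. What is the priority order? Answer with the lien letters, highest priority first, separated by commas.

B, C, F, A, E, G, D

Effective dates: B relates back to Dec 16, 2018 (work commenced); D was recorded 151 days after the deed, outside the 20-day window, so it keeps its recording date; G's effective date is Aug 22, 2020, when work began.
A, as an ad valorem tax lien, has superpriority and ranks first.
Among the remaining liens, by effective date: C (Nov 18, 2018), F (Dec 6, 2018), B (Dec 16, 2018), E (Apr 9, 2020), G (Aug 22, 2020), D (Feb 28, 2021).
The subordination applies — A was senior to B — so A and B swap.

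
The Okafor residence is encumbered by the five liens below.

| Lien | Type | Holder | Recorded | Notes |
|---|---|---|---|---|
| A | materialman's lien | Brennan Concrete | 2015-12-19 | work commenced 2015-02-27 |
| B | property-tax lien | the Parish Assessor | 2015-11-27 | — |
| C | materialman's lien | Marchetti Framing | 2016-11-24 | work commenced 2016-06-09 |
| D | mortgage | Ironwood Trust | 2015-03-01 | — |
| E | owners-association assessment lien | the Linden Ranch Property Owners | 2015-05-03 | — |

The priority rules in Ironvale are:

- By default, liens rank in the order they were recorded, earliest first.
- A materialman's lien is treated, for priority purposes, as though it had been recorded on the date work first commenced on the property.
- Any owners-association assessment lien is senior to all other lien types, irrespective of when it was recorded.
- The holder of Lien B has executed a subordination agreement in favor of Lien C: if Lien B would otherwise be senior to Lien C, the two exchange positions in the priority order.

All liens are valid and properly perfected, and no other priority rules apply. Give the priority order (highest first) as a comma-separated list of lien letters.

Adjusting effective dates: A relates back to 2015-02-27 (work commenced); C's effective date is 2016-06-09, when work began.
E is an owners-association assessment lien and takes priority over every other lien.
Remaining liens by effective date: A (2015-02-27), D (2015-03-01), B (2015-11-27), C (2016-06-09).
B is senior to C before the subordination, so the two trade places.

E, A, D, C, B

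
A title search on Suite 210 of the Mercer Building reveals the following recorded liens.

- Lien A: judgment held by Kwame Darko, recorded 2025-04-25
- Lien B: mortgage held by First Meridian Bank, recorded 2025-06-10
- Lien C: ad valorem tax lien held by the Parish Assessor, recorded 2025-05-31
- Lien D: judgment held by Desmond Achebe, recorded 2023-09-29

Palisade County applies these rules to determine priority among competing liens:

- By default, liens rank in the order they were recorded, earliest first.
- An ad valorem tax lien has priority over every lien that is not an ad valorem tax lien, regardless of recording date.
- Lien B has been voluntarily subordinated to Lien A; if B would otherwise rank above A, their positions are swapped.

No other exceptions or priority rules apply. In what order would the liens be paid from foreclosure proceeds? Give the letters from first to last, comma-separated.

C, D, A, B

C is an ad valorem tax lien and takes priority over every other lien.
Among the remaining liens, by effective date: D (2023-09-29), A (2025-04-25), B (2025-06-10).
Since B is not senior to A, the subordination leaves the order unchanged.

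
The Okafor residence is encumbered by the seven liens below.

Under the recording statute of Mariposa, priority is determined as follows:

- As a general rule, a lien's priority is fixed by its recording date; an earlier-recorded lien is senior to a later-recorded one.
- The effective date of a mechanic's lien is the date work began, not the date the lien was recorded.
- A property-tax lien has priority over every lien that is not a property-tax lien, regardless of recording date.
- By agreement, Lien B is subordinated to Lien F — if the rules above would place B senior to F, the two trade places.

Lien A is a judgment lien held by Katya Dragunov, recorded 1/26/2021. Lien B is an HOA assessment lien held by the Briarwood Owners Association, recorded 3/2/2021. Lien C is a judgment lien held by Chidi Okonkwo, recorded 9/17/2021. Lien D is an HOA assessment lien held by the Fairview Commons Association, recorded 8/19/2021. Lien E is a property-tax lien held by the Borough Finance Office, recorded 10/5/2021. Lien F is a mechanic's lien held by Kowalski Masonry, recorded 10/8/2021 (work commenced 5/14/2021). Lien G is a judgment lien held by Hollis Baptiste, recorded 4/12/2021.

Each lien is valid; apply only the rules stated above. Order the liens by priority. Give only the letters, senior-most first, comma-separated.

Effective dates after the stated exceptions: F's effective date is 5/14/2021, when work began.
E, as a property-tax lien, has superpriority and ranks first.
Ordering the rest by effective date: A (1/26/2021), B (3/2/2021), G (4/12/2021), F (5/14/2021), D (8/19/2021), C (9/17/2021).
B would otherwise be senior to F, so under the subordination agreement B and F exchange positions.

E, A, F, G, B, D, C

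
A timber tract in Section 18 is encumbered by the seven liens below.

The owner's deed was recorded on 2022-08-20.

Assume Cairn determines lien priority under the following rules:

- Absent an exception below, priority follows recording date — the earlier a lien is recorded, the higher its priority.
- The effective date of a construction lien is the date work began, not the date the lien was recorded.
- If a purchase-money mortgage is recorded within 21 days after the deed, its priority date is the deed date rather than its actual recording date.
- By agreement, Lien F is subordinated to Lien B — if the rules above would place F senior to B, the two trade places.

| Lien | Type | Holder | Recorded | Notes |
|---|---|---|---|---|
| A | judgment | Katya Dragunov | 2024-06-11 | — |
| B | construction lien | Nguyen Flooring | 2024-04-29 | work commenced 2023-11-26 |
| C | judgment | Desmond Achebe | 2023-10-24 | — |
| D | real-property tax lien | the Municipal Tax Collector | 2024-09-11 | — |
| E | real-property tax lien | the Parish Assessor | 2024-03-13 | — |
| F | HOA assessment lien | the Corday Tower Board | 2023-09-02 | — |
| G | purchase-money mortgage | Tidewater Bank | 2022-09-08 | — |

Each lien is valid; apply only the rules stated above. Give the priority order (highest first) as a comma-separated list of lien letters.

First, effective dates: B is treated as recorded 2023-11-26, the work-commencement date; G was recorded within the 21-day window, so its effective date is the deed date 2022-08-20.
Ordering by effective date: G (2022-08-20), F (2023-09-02), C (2023-10-24), B (2023-11-26), E (2024-03-13), A (2024-06-11), D (2024-09-11).
F is senior to B before the subordination, so the two trade places.

G, B, C, F, E, A, D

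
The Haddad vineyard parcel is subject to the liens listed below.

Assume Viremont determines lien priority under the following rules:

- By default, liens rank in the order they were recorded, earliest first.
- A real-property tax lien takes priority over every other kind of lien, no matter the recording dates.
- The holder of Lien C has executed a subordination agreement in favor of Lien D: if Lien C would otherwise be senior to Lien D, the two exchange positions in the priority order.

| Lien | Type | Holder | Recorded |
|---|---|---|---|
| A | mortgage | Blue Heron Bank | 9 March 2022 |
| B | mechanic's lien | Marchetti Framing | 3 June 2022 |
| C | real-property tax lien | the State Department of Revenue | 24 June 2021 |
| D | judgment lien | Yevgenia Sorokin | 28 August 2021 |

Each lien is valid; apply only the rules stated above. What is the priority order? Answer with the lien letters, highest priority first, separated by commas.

D, C, A, B

C is a real-property tax lien, so it outranks all other liens regardless of date.
Ordering the rest by effective date: D (28 August 2021), A (9 March 2022), B (3 June 2022).
C would otherwise be senior to D, so under the subordination agreement C and D exchange positions.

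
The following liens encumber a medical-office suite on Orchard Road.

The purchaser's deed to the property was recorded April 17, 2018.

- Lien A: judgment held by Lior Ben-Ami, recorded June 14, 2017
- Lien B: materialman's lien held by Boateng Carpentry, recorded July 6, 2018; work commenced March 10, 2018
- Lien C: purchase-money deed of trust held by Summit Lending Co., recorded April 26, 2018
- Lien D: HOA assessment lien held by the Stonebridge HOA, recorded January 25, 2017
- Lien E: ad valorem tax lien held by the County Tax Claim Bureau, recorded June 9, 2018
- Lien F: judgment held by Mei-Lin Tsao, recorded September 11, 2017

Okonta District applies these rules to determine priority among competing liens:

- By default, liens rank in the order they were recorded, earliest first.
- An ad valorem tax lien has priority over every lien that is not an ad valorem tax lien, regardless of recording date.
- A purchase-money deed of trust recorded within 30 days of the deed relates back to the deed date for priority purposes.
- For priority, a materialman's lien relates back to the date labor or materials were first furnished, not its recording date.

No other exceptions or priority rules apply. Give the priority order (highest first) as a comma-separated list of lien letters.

First, effective dates: B's effective date is March 10, 2018, when work began; C relates back to the deed date April 17, 2018.
E is an ad valorem tax lien, so it outranks all other liens regardless of date.
The other liens, earliest effective date first: D (January 25, 2017), A (June 14, 2017), F (September 11, 2017), B (March 10, 2018), C (April 17, 2018).

E, D, A, F, B, C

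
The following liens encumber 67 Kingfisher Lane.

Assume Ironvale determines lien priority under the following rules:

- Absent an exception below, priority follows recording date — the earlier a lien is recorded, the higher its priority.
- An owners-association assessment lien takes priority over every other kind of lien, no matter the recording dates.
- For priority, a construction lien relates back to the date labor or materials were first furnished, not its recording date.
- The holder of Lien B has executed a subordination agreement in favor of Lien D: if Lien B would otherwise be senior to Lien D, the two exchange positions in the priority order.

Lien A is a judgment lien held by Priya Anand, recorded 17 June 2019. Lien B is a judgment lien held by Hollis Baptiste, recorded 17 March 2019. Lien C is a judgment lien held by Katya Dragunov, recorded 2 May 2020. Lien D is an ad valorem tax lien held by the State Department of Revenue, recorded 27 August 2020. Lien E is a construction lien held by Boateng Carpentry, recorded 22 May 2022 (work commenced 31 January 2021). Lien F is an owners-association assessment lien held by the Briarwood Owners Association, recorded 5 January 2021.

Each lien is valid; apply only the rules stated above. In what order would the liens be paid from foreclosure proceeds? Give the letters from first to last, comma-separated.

F, D, A, C, B, E

Effective dates: E's effective date is 31 January 2021, when work began.
As an owners-association assessment lien, F is senior to every other lien.
The other liens, earliest effective date first: B (17 March 2019), A (17 June 2019), C (2 May 2020), D (27 August 2020), E (31 January 2021).
B would otherwise be senior to D, so under the subordination agreement B and D exchange positions.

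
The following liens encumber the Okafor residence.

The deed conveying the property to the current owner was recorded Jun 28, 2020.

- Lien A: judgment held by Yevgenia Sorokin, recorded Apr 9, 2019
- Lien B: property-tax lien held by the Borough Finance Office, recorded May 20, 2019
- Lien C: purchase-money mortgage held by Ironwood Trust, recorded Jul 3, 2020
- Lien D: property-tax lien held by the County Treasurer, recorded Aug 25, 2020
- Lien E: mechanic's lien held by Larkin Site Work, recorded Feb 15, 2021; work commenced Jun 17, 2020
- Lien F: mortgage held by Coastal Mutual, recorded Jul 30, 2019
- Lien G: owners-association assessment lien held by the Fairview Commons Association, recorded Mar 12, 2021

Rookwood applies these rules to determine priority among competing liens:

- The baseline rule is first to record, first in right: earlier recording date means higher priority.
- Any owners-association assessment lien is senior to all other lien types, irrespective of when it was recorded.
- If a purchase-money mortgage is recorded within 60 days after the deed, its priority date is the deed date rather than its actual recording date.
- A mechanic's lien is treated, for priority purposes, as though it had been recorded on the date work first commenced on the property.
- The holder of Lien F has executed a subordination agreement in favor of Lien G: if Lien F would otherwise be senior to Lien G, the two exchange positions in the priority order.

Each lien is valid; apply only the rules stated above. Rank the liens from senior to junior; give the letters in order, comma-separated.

Effective dates after the stated exceptions: C relates back to the deed date Jun 28, 2020; E is treated as recorded Jun 17, 2020, the work-commencement date.
G is an owners-association assessment lien, so it outranks all other liens regardless of date.
Remaining liens by effective date: A (Apr 9, 2019), B (May 20, 2019), F (Jul 30, 2019), E (Jun 17, 2020), C (Jun 28, 2020), D (Aug 25, 2020).
F already ranks below G; the subordination has no effect.

G, A, B, F, E, C, D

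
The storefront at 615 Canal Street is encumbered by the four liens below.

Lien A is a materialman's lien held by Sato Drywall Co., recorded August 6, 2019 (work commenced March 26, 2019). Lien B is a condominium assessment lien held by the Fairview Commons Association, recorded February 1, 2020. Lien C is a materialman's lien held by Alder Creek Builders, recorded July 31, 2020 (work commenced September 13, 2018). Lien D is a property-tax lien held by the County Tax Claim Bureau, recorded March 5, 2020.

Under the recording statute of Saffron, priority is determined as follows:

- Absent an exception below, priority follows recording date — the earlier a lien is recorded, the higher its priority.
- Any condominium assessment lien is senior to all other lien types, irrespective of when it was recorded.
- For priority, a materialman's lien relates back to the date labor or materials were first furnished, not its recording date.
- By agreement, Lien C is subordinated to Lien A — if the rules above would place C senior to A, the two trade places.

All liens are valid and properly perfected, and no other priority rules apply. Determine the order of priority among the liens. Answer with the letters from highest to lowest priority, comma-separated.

Adjusting effective dates: A is treated as recorded March 26, 2019, the work-commencement date; C is treated as recorded September 13, 2018, the work-commencement date.
B is a condominium assessment lien and takes priority over every other lien.
Among the remaining liens, by effective date: C (September 13, 2018), A (March 26, 2019), D (March 5, 2020).
C would otherwise be senior to A, so under the subordination agreement C and A exchange positions.

B, A, C, D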